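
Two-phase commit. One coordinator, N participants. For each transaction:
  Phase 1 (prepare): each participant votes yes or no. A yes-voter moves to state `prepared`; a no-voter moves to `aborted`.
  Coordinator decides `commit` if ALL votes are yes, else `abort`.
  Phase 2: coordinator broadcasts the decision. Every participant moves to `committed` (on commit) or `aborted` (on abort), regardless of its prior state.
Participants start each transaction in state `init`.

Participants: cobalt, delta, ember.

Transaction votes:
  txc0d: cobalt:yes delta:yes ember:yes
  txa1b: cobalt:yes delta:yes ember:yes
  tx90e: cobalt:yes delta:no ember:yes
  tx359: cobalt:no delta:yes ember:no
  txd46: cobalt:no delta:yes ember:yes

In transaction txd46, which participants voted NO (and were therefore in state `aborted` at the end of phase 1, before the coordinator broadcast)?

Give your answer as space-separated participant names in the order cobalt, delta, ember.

Answer: cobalt

Derivation:
Txn txd46 phase 1: cobalt no -> aborted; delta yes -> prepared; ember yes -> prepared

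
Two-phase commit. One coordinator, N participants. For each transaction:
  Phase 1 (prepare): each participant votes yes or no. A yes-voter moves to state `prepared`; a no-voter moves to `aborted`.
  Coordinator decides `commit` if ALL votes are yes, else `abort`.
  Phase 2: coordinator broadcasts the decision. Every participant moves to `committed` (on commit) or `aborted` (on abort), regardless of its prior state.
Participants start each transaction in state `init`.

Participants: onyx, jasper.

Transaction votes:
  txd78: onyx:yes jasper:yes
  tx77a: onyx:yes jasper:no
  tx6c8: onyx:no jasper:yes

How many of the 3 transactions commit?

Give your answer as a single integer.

Answer: 1

Derivation:
txd78: all yes -> commit (commits=1)
tx77a: no from jasper -> abort (commits=1)
tx6c8: no from onyx -> abort (commits=1)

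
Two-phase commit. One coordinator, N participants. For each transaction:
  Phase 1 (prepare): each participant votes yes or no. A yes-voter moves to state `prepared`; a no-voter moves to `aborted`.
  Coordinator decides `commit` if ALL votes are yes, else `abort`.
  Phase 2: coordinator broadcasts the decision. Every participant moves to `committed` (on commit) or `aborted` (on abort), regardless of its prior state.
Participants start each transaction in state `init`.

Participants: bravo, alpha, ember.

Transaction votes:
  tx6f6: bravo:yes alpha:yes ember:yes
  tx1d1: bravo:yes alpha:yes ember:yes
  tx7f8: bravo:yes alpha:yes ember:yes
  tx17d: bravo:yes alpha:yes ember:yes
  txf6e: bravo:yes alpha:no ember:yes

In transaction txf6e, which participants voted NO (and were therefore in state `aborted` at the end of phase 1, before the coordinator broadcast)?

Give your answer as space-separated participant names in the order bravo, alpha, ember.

Txn txf6e phase 1: bravo yes -> prepared; alpha no -> aborted; ember yes -> prepared

Answer: alpha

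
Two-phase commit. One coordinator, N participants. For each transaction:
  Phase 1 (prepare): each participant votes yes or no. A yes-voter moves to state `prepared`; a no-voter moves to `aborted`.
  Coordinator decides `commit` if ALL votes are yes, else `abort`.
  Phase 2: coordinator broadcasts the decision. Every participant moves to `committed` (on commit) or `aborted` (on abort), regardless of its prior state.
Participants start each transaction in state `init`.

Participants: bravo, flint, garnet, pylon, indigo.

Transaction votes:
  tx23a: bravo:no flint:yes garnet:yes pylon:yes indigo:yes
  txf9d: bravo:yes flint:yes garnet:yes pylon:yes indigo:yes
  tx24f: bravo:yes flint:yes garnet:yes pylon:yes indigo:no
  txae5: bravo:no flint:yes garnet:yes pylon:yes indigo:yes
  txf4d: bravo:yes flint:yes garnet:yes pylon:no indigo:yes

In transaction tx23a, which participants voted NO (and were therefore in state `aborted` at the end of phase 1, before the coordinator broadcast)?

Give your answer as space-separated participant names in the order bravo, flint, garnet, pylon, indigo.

Answer: bravo

Derivation:
Txn tx23a phase 1: bravo no -> aborted; flint yes -> prepared; garnet yes -> prepared; pylon yes -> prepared; indigo yes -> prepared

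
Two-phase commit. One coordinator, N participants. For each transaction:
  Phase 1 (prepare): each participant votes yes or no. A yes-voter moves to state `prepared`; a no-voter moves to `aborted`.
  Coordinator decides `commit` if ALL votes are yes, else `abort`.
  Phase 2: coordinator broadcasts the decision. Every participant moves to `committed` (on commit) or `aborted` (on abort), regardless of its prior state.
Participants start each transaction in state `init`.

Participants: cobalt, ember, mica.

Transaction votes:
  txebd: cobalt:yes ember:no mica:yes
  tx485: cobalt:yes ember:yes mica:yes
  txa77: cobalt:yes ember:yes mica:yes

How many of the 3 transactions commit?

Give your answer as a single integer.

Answer: 2

Derivation:
txebd: no from ember -> abort (commits=0)
tx485: all yes -> commit (commits=1)
txa77: all yes -> commit (commits=2)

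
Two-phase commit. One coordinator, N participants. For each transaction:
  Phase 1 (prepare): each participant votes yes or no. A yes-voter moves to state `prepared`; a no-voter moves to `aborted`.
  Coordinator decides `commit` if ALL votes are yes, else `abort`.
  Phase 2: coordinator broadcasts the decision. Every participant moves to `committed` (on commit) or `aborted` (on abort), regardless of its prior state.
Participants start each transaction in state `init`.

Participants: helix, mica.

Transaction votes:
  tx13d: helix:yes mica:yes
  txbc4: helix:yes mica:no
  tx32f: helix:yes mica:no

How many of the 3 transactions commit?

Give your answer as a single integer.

Answer: 1

Derivation:
tx13d: all yes -> commit (commits=1)
txbc4: no from mica -> abort (commits=1)
tx32f: no from mica -> abort (commits=1)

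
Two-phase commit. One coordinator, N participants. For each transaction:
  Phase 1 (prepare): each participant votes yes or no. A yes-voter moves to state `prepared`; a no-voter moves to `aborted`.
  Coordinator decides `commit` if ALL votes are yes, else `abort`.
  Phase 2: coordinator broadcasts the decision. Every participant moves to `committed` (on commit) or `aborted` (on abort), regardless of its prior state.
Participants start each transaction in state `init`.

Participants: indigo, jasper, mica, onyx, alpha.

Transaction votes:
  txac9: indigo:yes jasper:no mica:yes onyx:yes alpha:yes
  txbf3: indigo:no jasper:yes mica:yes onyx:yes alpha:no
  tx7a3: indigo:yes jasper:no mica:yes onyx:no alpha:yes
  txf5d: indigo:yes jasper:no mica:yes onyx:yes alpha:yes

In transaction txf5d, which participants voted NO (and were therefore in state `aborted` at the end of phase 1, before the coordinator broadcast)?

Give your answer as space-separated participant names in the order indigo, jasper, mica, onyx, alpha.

Txn txf5d phase 1: indigo yes -> prepared; jasper no -> aborted; mica yes -> prepared; onyx yes -> prepared; alpha yes -> prepared

Answer: jasper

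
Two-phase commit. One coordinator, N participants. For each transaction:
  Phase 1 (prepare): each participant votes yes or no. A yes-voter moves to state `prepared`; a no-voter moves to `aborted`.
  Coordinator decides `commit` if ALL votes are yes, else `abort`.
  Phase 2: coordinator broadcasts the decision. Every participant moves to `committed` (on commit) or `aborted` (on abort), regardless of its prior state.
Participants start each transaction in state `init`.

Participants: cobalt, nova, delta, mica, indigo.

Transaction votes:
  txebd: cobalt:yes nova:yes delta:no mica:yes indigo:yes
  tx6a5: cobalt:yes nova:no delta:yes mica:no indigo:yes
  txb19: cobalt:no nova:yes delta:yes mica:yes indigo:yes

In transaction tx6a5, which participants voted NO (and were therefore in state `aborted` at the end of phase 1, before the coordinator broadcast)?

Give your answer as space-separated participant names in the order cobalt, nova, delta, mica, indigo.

Txn tx6a5 phase 1: cobalt yes -> prepared; nova no -> aborted; delta yes -> prepared; mica no -> aborted; indigo yes -> prepared

Answer: nova mica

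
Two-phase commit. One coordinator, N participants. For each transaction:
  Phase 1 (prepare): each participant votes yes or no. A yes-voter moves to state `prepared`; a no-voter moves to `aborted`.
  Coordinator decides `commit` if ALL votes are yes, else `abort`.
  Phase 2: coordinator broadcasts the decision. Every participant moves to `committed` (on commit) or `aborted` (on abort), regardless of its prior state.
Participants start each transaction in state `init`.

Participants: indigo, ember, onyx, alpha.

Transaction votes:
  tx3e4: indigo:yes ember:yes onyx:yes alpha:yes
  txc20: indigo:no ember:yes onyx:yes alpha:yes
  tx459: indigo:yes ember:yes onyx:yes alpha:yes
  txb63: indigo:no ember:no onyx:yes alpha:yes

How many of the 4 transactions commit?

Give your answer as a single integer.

tx3e4: all yes -> commit (commits=1)
txc20: no from indigo -> abort (commits=1)
tx459: all yes -> commit (commits=2)
txb63: no from indigo, ember -> abort (commits=2)

Answer: 2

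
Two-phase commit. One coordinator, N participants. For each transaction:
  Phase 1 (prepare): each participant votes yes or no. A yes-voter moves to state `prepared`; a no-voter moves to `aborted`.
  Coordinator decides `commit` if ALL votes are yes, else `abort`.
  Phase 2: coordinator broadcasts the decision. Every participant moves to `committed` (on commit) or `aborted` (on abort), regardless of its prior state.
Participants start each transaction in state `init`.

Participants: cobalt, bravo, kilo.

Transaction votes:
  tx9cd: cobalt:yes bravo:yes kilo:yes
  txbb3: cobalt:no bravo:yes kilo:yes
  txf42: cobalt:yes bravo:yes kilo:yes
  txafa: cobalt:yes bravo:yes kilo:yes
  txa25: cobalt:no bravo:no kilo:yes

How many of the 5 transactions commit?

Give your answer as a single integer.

tx9cd: all yes -> commit (commits=1)
txbb3: no from cobalt -> abort (commits=1)
txf42: all yes -> commit (commits=2)
txafa: all yes -> commit (commits=3)
txa25: no from cobalt, bravo -> abort (commits=3)

Answer: 3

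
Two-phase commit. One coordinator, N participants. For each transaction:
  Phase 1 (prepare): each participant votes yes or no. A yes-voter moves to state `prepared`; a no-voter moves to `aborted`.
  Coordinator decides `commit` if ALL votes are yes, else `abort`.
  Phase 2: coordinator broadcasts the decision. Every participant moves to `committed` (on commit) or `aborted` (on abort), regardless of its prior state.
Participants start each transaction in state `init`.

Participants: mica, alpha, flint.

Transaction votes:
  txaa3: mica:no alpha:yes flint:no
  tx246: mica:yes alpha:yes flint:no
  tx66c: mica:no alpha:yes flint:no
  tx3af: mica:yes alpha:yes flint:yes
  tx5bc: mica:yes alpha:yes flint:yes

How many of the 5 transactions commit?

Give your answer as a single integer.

Answer: 2

Derivation:
txaa3: no from mica, flint -> abort (commits=0)
tx246: no from flint -> abort (commits=0)
tx66c: no from mica, flint -> abort (commits=0)
tx3af: all yes -> commit (commits=1)
tx5bc: all yes -> commit (commits=2)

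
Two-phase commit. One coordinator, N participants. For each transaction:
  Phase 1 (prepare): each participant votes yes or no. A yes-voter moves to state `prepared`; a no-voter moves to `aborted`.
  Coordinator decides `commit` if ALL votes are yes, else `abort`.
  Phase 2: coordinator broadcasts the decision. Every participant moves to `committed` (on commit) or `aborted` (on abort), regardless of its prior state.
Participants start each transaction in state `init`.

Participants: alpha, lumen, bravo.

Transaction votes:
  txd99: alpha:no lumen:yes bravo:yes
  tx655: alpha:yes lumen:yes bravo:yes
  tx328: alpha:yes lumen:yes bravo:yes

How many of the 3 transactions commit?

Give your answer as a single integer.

Answer: 2

Derivation:
txd99: no from alpha -> abort (commits=0)
tx655: all yes -> commit (commits=1)
tx328: all yes -> commit (commits=2)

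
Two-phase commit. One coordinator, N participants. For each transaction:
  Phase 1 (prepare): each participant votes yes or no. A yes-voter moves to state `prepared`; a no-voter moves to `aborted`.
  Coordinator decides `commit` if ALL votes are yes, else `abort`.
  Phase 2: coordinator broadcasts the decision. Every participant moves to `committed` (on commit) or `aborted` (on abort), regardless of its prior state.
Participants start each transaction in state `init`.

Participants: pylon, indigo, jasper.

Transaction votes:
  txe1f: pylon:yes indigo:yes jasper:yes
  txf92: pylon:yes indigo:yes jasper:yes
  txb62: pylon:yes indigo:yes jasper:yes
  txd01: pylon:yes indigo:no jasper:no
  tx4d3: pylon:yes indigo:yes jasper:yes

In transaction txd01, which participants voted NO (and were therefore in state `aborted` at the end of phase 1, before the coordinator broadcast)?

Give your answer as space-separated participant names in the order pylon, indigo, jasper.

Txn txd01 phase 1: pylon yes -> prepared; indigo no -> aborted; jasper no -> aborted

Answer: indigo jasper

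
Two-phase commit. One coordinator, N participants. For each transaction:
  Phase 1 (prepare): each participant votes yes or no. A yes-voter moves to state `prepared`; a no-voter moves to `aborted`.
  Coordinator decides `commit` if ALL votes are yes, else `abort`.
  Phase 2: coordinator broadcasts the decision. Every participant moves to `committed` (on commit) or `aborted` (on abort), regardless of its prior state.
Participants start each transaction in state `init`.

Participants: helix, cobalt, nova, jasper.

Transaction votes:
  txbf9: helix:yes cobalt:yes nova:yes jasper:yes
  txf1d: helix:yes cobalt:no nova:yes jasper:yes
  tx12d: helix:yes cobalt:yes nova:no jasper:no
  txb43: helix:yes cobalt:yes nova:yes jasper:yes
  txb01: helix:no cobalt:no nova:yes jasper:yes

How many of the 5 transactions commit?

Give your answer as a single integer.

Answer: 2

Derivation:
txbf9: all yes -> commit (commits=1)
txf1d: no from cobalt -> abort (commits=1)
tx12d: no from nova, jasper -> abort (commits=1)
txb43: all yes -> commit (commits=2)
txb01: no from helix, cobalt -> abort (commits=2)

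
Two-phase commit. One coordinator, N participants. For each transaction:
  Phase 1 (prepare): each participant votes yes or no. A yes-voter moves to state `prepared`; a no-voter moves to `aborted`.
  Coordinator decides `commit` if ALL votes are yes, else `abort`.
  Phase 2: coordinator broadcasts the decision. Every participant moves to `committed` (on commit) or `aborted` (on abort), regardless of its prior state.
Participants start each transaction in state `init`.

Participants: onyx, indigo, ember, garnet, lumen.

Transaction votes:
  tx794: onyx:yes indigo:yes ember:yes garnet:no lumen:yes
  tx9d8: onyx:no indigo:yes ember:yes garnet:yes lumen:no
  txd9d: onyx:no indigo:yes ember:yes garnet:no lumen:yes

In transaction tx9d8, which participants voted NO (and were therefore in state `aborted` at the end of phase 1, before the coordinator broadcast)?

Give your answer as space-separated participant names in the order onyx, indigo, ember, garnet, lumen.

Txn tx9d8 phase 1: onyx no -> aborted; indigo yes -> prepared; ember yes -> prepared; garnet yes -> prepared; lumen no -> aborted

Answer: onyx lumen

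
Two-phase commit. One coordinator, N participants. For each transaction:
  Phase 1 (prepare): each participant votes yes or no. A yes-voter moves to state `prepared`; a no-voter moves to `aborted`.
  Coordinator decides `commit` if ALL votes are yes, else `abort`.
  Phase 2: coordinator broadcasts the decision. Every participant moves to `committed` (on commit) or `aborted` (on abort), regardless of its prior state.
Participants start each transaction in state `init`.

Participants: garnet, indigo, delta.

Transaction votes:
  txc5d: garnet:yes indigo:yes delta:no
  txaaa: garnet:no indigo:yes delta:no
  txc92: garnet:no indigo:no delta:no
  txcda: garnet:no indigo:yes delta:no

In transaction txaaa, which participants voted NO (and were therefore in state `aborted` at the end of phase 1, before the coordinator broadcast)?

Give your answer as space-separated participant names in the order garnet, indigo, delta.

Txn txaaa phase 1: garnet no -> aborted; indigo yes -> prepared; delta no -> aborted

Answer: garnet delta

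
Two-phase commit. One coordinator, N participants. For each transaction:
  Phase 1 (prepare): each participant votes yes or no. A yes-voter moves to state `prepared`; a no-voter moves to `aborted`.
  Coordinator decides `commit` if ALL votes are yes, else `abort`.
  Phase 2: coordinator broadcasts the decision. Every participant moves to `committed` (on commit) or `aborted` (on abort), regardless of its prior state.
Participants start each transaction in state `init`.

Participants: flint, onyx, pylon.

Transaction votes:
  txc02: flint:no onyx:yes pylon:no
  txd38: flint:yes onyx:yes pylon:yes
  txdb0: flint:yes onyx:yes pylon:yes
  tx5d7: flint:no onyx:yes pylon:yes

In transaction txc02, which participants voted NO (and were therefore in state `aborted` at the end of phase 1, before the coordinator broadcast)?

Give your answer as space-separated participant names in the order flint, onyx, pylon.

Answer: flint pylon

Derivation:
Txn txc02 phase 1: flint no -> aborted; onyx yes -> prepared; pylon no -> aborted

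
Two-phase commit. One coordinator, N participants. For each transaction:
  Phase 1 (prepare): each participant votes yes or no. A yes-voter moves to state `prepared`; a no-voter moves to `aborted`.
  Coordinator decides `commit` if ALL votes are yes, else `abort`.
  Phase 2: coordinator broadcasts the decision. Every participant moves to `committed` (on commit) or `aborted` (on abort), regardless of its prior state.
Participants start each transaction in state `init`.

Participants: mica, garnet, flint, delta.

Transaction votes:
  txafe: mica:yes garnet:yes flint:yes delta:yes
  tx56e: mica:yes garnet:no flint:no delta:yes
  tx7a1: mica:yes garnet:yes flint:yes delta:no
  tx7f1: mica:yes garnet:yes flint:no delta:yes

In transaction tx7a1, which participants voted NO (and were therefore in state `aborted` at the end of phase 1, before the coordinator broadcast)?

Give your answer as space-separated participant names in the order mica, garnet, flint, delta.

Answer: delta

Derivation:
Txn tx7a1 phase 1: mica yes -> prepared; garnet yes -> prepared; flint yes -> prepared; delta no -> aborted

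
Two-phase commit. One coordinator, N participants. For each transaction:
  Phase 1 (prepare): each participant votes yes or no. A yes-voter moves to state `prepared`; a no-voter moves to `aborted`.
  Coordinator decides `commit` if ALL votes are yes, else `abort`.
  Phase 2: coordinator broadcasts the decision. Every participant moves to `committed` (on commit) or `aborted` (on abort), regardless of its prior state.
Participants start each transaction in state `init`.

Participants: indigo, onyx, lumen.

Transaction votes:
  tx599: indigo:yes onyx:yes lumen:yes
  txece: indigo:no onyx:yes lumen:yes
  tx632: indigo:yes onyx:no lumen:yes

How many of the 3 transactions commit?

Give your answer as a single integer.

Answer: 1

Derivation:
tx599: all yes -> commit (commits=1)
txece: no from indigo -> abort (commits=1)
tx632: no from onyx -> abort (commits=1)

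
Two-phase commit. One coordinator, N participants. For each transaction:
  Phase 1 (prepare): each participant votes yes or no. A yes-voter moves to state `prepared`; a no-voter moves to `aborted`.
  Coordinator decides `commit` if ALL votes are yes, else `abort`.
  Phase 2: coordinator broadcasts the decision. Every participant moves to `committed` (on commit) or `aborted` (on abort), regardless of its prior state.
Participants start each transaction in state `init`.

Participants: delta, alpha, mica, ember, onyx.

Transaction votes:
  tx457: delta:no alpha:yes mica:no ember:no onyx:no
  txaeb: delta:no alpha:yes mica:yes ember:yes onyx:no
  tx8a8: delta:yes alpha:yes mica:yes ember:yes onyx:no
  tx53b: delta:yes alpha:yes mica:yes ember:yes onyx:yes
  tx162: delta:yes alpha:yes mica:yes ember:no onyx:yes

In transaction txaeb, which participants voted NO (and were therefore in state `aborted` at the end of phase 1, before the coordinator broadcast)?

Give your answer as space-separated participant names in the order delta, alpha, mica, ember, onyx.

Txn txaeb phase 1: delta no -> aborted; alpha yes -> prepared; mica yes -> prepared; ember yes -> prepared; onyx no -> aborted

Answer: delta onyx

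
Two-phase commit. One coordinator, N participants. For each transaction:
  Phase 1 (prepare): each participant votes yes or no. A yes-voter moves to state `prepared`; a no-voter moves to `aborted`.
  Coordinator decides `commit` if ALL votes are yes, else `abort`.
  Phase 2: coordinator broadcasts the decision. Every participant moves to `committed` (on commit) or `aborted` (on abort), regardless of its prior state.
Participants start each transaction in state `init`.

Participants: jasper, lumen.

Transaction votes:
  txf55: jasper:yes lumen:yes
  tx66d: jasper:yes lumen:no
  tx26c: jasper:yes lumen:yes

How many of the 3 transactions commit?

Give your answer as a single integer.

txf55: all yes -> commit (commits=1)
tx66d: no from lumen -> abort (commits=1)
tx26c: all yes -> commit (commits=2)

Answer: 2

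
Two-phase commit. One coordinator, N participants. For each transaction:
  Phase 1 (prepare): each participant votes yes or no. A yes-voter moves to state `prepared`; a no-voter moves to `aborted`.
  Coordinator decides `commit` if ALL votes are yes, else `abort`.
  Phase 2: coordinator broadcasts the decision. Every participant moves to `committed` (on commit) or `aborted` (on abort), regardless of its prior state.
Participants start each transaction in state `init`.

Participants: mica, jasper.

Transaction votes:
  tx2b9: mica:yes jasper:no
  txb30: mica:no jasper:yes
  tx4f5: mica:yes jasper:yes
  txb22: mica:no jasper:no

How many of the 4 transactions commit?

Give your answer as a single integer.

tx2b9: no from jasper -> abort (commits=0)
txb30: no from mica -> abort (commits=0)
tx4f5: all yes -> commit (commits=1)
txb22: no from mica, jasper -> abort (commits=1)

Answer: 1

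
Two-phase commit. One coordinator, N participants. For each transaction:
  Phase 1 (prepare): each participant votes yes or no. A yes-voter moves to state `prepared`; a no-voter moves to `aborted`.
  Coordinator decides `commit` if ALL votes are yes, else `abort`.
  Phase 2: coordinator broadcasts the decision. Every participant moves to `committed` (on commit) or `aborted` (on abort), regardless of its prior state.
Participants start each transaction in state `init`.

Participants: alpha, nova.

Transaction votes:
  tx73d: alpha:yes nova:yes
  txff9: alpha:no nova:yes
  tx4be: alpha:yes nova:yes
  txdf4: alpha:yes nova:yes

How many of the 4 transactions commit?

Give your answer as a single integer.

tx73d: all yes -> commit (commits=1)
txff9: no from alpha -> abort (commits=1)
tx4be: all yes -> commit (commits=2)
txdf4: all yes -> commit (commits=3)

Answer: 3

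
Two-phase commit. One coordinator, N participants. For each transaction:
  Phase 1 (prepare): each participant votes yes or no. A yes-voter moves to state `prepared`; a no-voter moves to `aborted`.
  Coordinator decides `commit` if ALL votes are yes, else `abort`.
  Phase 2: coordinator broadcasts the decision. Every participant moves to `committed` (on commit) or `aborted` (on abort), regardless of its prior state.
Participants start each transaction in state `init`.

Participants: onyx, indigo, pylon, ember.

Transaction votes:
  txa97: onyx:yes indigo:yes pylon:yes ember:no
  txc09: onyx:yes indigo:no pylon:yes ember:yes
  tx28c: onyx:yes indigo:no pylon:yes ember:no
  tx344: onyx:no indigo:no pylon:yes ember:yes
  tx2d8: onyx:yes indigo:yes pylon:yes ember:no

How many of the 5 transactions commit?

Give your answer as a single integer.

txa97: no from ember -> abort (commits=0)
txc09: no from indigo -> abort (commits=0)
tx28c: no from indigo, ember -> abort (commits=0)
tx344: no from onyx, indigo -> abort (commits=0)
tx2d8: no from ember -> abort (commits=0)

Answer: 0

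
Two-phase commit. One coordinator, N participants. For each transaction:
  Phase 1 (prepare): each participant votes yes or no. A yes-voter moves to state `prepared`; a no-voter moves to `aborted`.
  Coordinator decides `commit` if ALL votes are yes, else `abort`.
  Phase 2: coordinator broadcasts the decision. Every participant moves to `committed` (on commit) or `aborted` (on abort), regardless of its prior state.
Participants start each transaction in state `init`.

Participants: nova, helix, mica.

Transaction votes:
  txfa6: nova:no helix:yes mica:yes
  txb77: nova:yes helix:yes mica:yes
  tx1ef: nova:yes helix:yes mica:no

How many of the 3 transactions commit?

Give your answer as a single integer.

txfa6: no from nova -> abort (commits=0)
txb77: all yes -> commit (commits=1)
tx1ef: no from mica -> abort (commits=1)

Answer: 1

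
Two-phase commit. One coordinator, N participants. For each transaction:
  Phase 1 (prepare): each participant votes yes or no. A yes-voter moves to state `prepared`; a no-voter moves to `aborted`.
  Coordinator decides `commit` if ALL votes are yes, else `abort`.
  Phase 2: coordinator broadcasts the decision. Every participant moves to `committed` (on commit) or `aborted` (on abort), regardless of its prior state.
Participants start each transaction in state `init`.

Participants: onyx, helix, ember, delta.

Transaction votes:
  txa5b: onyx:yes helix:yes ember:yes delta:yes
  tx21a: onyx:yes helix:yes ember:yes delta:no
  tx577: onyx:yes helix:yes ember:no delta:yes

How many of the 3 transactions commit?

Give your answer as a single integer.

Answer: 1

Derivation:
txa5b: all yes -> commit (commits=1)
tx21a: no from delta -> abort (commits=1)
tx577: no from ember -> abort (commits=1)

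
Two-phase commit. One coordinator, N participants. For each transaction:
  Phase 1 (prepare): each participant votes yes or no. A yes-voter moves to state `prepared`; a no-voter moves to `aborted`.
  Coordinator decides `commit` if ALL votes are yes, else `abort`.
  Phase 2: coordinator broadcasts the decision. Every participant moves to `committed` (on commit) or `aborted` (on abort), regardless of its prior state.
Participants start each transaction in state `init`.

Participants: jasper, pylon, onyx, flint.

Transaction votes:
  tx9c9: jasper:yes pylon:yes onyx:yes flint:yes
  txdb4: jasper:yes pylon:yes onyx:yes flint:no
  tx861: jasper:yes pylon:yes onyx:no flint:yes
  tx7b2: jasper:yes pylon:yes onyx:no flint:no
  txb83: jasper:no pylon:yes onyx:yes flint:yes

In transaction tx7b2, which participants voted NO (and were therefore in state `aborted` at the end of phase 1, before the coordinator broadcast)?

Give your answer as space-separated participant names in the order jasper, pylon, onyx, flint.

Answer: onyx flint

Derivation:
Txn tx7b2 phase 1: jasper yes -> prepared; pylon yes -> prepared; onyx no -> aborted; flint no -> aborted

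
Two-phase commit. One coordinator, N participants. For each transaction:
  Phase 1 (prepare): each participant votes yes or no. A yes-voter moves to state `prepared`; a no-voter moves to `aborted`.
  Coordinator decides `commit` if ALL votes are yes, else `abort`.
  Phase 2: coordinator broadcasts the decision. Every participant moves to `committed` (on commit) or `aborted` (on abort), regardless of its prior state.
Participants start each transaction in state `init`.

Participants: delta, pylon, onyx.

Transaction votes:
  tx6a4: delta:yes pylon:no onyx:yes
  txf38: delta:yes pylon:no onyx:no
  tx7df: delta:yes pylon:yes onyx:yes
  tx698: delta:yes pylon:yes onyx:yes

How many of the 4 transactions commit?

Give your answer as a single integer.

tx6a4: no from pylon -> abort (commits=0)
txf38: no from pylon, onyx -> abort (commits=0)
tx7df: all yes -> commit (commits=1)
tx698: all yes -> commit (commits=2)

Answer: 2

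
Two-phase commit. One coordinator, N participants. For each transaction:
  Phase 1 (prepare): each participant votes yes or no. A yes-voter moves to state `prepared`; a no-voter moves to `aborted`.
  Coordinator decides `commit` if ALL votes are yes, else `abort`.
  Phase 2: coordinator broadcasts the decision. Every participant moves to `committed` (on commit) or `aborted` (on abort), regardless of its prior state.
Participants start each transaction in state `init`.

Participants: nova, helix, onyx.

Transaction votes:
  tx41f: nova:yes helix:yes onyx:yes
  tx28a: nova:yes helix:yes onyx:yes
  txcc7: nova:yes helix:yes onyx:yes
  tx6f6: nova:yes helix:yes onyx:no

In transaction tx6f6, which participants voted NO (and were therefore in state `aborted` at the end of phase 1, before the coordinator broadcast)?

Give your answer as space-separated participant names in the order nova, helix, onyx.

Answer: onyx

Derivation:
Txn tx6f6 phase 1: nova yes -> prepared; helix yes -> prepared; onyx no -> aborted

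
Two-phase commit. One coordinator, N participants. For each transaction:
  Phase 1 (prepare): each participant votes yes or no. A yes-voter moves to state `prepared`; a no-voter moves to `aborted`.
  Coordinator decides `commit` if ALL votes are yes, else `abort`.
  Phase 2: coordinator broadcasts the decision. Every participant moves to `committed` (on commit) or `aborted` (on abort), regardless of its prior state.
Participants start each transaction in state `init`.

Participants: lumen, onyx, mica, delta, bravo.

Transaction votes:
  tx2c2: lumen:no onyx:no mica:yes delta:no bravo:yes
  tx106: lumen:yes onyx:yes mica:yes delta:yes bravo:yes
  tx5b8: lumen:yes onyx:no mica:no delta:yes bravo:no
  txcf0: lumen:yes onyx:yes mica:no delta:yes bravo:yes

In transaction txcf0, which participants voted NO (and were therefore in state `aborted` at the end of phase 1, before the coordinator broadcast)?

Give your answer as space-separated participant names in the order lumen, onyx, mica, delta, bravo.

Txn txcf0 phase 1: lumen yes -> prepared; onyx yes -> prepared; mica no -> aborted; delta yes -> prepared; bravo yes -> prepared

Answer: mica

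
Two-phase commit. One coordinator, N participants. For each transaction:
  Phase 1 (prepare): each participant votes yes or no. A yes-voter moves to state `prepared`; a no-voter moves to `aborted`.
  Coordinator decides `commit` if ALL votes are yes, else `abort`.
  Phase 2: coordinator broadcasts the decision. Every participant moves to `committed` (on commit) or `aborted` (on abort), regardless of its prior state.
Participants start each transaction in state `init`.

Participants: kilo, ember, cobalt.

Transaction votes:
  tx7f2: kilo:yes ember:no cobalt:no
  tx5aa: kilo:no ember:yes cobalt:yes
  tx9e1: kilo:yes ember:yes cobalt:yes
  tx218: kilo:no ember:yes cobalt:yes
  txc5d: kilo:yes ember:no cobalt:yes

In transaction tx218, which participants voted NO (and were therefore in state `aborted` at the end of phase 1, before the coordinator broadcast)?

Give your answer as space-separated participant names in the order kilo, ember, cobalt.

Txn tx218 phase 1: kilo no -> aborted; ember yes -> prepared; cobalt yes -> prepared

Answer: kilo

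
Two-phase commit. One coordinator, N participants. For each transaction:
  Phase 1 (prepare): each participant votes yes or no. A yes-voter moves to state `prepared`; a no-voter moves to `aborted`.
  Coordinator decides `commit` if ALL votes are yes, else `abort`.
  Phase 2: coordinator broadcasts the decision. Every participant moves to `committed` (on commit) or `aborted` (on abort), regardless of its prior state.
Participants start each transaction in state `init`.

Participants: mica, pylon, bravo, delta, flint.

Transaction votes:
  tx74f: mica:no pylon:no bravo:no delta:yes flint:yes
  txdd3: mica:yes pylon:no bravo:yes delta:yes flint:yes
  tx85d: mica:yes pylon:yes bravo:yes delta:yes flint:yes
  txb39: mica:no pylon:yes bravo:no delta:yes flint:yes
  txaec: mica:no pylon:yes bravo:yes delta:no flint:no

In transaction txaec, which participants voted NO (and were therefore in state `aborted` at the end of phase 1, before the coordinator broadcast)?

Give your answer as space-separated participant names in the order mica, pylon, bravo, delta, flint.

Txn txaec phase 1: mica no -> aborted; pylon yes -> prepared; bravo yes -> prepared; delta no -> aborted; flint no -> aborted

Answer: mica delta flint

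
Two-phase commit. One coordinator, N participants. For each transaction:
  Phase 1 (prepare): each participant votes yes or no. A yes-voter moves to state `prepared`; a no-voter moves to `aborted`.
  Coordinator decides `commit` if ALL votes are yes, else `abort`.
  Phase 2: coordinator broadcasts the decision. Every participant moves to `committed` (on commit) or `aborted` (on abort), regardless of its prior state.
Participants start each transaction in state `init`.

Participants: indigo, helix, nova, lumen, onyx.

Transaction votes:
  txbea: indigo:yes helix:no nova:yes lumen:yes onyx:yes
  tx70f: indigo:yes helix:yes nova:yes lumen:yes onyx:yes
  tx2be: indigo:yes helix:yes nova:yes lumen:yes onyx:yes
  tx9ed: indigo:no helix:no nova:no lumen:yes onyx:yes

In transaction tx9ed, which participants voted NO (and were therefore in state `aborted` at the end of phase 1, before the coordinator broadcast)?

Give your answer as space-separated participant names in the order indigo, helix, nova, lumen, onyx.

Answer: indigo helix nova

Derivation:
Txn tx9ed phase 1: indigo no -> aborted; helix no -> aborted; nova no -> aborted; lumen yes -> prepared; onyx yes -> prepared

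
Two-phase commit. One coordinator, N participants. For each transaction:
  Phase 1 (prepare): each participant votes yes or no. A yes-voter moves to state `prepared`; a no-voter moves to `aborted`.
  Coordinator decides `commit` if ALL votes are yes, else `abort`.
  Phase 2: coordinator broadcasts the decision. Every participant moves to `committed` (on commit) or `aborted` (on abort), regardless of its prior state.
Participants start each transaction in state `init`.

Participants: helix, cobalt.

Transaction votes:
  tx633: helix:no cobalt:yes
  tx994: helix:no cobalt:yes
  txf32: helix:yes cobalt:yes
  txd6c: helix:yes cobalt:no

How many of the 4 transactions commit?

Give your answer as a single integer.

Answer: 1

Derivation:
tx633: no from helix -> abort (commits=0)
tx994: no from helix -> abort (commits=0)
txf32: all yes -> commit (commits=1)
txd6c: no from cobalt -> abort (commits=1)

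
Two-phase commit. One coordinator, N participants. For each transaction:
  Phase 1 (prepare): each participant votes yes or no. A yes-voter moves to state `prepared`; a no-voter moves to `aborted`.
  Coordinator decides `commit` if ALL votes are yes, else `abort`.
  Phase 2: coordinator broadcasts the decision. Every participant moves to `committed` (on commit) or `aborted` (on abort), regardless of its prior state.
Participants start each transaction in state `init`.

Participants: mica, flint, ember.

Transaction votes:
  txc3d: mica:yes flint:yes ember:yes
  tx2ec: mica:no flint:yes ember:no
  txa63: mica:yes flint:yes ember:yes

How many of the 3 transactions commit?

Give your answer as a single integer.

txc3d: all yes -> commit (commits=1)
tx2ec: no from mica, ember -> abort (commits=1)
txa63: all yes -> commit (commits=2)

Answer: 2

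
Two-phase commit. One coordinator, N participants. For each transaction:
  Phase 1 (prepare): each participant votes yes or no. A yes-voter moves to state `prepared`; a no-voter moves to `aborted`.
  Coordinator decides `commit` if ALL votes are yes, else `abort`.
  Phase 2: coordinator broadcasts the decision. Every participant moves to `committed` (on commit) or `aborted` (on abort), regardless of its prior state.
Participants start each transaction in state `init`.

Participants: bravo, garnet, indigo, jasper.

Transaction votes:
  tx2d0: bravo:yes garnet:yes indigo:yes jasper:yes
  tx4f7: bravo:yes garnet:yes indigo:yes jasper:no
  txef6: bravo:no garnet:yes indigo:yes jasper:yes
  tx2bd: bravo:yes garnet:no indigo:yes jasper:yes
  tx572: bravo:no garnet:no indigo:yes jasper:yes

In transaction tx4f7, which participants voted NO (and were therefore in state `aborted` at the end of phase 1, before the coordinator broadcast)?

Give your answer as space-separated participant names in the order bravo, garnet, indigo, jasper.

Answer: jasper

Derivation:
Txn tx4f7 phase 1: bravo yes -> prepared; garnet yes -> prepared; indigo yes -> prepared; jasper no -> aborted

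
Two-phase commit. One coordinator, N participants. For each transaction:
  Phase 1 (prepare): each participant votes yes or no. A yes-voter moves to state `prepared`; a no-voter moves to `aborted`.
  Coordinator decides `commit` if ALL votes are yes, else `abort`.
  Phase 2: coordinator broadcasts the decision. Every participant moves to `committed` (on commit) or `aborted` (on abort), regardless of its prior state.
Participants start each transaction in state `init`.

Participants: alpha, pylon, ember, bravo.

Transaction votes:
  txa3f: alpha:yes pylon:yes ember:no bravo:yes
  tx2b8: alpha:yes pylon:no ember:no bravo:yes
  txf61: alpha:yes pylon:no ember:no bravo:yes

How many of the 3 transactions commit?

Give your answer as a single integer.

Answer: 0

Derivation:
txa3f: no from ember -> abort (commits=0)
tx2b8: no from pylon, ember -> abort (commits=0)
txf61: no from pylon, ember -> abort (commits=0)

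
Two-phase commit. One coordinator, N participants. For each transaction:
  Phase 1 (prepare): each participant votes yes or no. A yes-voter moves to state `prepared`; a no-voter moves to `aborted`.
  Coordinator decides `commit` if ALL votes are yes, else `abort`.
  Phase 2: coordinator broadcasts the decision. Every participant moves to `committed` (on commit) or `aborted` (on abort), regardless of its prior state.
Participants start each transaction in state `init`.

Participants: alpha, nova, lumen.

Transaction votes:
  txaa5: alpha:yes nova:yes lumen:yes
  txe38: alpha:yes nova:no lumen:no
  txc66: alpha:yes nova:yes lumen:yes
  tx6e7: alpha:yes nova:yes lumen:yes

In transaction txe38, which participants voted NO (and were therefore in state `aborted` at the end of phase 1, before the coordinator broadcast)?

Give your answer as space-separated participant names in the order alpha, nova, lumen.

Answer: nova lumen

Derivation:
Txn txe38 phase 1: alpha yes -> prepared; nova no -> aborted; lumen no -> aborted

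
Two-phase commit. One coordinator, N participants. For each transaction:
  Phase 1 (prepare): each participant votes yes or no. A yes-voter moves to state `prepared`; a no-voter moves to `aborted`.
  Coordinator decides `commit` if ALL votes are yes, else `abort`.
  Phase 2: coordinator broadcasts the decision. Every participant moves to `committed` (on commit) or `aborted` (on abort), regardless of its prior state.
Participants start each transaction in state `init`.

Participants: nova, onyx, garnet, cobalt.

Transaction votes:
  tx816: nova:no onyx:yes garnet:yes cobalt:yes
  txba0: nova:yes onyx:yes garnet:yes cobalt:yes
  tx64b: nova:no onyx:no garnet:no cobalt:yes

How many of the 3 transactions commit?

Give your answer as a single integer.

tx816: no from nova -> abort (commits=0)
txba0: all yes -> commit (commits=1)
tx64b: no from nova, onyx, garnet -> abort (commits=1)

Answer: 1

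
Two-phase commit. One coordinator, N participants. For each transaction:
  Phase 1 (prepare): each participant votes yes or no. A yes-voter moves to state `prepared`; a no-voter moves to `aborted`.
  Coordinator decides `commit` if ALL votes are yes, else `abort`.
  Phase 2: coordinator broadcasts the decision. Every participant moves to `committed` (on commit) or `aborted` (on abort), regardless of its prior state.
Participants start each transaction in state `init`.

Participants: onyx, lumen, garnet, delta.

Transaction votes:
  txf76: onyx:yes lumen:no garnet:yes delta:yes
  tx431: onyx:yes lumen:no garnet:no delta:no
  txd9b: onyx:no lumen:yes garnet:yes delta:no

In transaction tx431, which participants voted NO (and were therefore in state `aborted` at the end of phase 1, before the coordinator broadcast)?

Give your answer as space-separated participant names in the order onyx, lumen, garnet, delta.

Answer: lumen garnet delta

Derivation:
Txn tx431 phase 1: onyx yes -> prepared; lumen no -> aborted; garnet no -> aborted; delta no -> aborted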